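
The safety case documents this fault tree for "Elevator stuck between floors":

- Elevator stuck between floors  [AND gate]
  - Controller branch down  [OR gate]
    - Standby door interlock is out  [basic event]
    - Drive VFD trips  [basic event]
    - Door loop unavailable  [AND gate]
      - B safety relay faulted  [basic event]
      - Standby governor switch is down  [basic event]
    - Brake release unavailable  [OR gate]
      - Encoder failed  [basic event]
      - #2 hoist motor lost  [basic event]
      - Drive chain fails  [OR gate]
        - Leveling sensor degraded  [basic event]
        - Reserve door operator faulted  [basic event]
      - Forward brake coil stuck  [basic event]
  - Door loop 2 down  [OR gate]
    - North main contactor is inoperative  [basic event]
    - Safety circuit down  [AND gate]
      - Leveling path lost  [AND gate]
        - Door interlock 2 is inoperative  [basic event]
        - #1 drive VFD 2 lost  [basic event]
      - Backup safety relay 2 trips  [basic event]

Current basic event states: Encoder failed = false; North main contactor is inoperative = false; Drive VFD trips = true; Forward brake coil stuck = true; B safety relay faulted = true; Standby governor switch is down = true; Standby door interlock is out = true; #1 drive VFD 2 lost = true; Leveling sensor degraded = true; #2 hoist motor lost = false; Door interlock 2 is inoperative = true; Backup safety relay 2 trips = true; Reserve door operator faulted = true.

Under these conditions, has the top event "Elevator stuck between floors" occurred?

Door loop unavailable [AND]: B safety relay faulted=occurs, Standby governor switch is down=occurs → all inputs occur → occurs.
Drive chain fails [OR]: Leveling sensor degraded=occurs, Reserve door operator faulted=occurs → at least one input occurs → occurs.
Brake release unavailable [OR]: Encoder failed=not, #2 hoist motor lost=not, Drive chain fails=occurs, Forward brake coil stuck=occurs → at least one input occurs → occurs.
Controller branch down [OR]: Standby door interlock is out=occurs, Drive VFD trips=occurs, Door loop unavailable=occurs, Brake release unavailable=occurs → at least one input occurs → occurs.
Leveling path lost [AND]: Door interlock 2 is inoperative=occurs, #1 drive VFD 2 lost=occurs → all inputs occur → occurs.
Safety circuit down [AND]: Leveling path lost=occurs, Backup safety relay 2 trips=occurs → all inputs occur → occurs.
Door loop 2 down [OR]: North main contactor is inoperative=not, Safety circuit down=occurs → at least one input occurs → occurs.
Elevator stuck between floors [AND]: Controller branch down=occurs, Door loop 2 down=occurs → all inputs occur → occurs.

Yes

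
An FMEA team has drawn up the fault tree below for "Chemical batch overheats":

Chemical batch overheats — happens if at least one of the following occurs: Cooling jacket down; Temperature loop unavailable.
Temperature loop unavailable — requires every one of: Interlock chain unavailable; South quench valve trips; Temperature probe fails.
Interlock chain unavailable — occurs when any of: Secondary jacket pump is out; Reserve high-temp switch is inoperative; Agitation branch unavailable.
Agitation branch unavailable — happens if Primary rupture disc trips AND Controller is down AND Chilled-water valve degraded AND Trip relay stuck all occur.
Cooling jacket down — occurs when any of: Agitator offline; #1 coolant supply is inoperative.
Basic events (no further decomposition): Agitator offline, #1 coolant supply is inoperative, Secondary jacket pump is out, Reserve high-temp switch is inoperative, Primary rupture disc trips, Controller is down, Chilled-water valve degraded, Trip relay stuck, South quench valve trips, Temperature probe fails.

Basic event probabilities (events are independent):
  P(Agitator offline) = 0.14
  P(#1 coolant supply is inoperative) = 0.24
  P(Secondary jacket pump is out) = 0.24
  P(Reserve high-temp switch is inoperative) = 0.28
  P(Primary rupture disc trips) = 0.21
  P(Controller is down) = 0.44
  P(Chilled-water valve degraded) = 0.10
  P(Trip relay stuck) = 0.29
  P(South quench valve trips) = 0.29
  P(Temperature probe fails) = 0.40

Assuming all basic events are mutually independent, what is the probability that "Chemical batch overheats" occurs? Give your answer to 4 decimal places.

0.3808

P(Cooling jacket down) [OR] = 1 − (1−0.14) × (1−0.24) = 0.346400
P(Agitation branch unavailable) [AND] = 0.21 × 0.44 × 0.10 × 0.29 = 0.002680
P(Interlock chain unavailable) [OR] = 1 − (1−0.24) × (1−0.28) × (1−0.002680) = 0.454266
P(Temperature loop unavailable) [AND] = 0.454266 × 0.29 × 0.40 = 0.052695
P(Chemical batch overheats) [OR] = 1 − (1−0.346400) × (1−0.052695) = 0.380841
Rounded to 4 decimal places: P(Chemical batch overheats) ≈ 0.3808.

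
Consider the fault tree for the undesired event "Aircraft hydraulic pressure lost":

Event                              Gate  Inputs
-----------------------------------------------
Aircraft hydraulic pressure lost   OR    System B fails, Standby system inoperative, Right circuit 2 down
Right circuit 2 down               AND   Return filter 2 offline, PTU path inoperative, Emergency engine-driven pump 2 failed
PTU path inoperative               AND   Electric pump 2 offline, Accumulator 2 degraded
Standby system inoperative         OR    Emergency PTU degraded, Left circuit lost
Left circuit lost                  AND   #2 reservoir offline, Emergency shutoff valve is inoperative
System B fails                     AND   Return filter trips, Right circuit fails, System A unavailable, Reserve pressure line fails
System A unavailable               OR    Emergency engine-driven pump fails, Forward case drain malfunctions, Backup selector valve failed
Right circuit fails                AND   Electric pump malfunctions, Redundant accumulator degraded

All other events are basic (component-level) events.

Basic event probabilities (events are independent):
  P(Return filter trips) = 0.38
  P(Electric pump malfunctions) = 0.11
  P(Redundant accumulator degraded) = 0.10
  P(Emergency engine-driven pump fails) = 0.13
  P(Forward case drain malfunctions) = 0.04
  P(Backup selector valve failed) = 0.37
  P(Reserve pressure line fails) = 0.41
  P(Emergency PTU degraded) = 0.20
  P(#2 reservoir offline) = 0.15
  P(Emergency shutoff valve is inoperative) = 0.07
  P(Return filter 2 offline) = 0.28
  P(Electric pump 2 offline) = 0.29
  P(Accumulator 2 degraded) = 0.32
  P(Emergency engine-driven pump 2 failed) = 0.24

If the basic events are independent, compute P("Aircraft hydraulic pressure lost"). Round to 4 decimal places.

0.2140

P(Right circuit fails) [AND] = 0.11 × 0.10 = 0.011000
P(System A unavailable) [OR] = 1 − (1−0.13) × (1−0.04) × (1−0.37) = 0.473824
P(System B fails) [AND] = 0.38 × 0.011000 × 0.473824 × 0.41 = 0.000812
P(Left circuit lost) [AND] = 0.15 × 0.07 = 0.010500
P(Standby system inoperative) [OR] = 1 − (1−0.20) × (1−0.010500) = 0.208400
P(PTU path inoperative) [AND] = 0.29 × 0.32 = 0.092800
P(Right circuit 2 down) [AND] = 0.28 × 0.092800 × 0.24 = 0.006236
P(Aircraft hydraulic pressure lost) [OR] = 1 − (1−0.000812) × (1−0.208400) × (1−0.006236) = 0.213975
Rounded to 4 decimal places: P(Aircraft hydraulic pressure lost) ≈ 0.2140.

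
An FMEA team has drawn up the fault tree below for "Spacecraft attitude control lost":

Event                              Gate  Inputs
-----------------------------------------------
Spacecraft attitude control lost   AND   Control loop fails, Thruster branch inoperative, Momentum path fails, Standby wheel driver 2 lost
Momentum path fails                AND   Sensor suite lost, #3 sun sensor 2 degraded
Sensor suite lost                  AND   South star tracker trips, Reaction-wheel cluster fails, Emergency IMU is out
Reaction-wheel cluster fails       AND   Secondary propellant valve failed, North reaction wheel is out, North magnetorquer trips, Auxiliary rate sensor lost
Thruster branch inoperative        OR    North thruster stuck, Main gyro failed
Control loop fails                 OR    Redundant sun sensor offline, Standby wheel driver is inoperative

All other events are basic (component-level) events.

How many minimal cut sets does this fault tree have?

4

Control loop fails [OR]: union of children's cut sets → 2 cut set(s).
Thruster branch inoperative [OR]: union of children's cut sets → 2 cut set(s).
Reaction-wheel cluster fails [AND]: one cut set from each child combined → 1 × 1 × 1 × 1 = 1 cut set(s).
Sensor suite lost [AND]: one cut set from each child combined → 1 × 1 × 1 = 1 cut set(s).
Momentum path fails [AND]: one cut set from each child combined → 1 × 1 = 1 cut set(s).
Spacecraft attitude control lost [AND]: one cut set from each child combined → 2 × 2 × 1 × 1 = 4 cut set(s).
Minimal cut sets: {#3 sun sensor 2 degraded, Auxiliary rate sensor lost, Emergency IMU is out, North magnetorquer trips, North reaction wheel is out, North thruster stuck, Redundant sun sensor offline, Secondary propellant valve failed, South star tracker trips, Standby wheel driver 2 lost}; {#3 sun sensor 2 degraded, Auxiliary rate sensor lost, Emergency IMU is out, Main gyro failed, North magnetorquer trips, North reaction wheel is out, Redundant sun sensor offline, Secondary propellant valve failed, South star tracker trips, Standby wheel driver 2 lost}; {#3 sun sensor 2 degraded, Auxiliary rate sensor lost, Emergency IMU is out, North magnetorquer trips, North reaction wheel is out, North thruster stuck, Secondary propellant valve failed, South star tracker trips, Standby wheel driver 2 lost, Standby wheel driver is inoperative}; {#3 sun sensor 2 degraded, Auxiliary rate sensor lost, Emergency IMU is out, Main gyro failed, North magnetorquer trips, North reaction wheel is out, Secondary propellant valve failed, South star tracker trips, Standby wheel driver 2 lost, Standby wheel driver is inoperative}.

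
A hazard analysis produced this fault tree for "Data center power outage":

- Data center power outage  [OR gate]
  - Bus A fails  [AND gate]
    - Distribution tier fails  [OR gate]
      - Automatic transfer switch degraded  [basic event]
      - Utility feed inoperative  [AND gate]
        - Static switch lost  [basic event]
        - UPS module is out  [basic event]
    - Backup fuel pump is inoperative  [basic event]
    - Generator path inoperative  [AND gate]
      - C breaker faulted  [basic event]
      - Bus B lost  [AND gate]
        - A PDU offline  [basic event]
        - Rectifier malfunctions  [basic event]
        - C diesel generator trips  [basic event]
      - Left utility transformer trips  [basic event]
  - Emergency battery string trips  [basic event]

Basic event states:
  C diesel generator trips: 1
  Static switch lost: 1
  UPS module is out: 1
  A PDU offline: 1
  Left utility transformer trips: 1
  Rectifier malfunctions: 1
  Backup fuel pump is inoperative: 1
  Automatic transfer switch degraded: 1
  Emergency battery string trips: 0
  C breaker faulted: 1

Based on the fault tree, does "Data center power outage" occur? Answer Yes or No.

Utility feed inoperative [AND]: Static switch lost=occurs, UPS module is out=occurs → all inputs occur → occurs.
Distribution tier fails [OR]: Automatic transfer switch degraded=occurs, Utility feed inoperative=occurs → at least one input occurs → occurs.
Bus B lost [AND]: A PDU offline=occurs, Rectifier malfunctions=occurs, C diesel generator trips=occurs → all inputs occur → occurs.
Generator path inoperative [AND]: C breaker faulted=occurs, Bus B lost=occurs, Left utility transformer trips=occurs → all inputs occur → occurs.
Bus A fails [AND]: Distribution tier fails=occurs, Backup fuel pump is inoperative=occurs, Generator path inoperative=occurs → all inputs occur → occurs.
Data center power outage [OR]: Bus A fails=occurs, Emergency battery string trips=not → at least one input occurs → occurs.

Yes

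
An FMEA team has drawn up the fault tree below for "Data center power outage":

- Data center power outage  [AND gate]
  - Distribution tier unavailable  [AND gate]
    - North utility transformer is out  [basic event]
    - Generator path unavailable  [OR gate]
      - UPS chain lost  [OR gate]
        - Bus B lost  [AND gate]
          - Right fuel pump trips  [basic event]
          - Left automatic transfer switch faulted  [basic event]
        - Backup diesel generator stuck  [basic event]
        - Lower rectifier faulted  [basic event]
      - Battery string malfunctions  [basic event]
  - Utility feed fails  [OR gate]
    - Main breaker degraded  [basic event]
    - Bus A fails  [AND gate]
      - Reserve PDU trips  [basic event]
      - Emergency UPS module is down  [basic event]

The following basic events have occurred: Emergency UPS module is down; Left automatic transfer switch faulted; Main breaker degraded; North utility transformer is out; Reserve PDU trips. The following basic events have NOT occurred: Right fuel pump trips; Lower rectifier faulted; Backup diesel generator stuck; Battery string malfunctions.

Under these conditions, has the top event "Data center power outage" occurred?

Bus B lost [AND]: Right fuel pump trips=not, Left automatic transfer switch faulted=occurs → not all inputs occur → does not occur.
UPS chain lost [OR]: Bus B lost=not, Backup diesel generator stuck=not, Lower rectifier faulted=not → no input occurs → does not occur.
Generator path unavailable [OR]: UPS chain lost=not, Battery string malfunctions=not → no input occurs → does not occur.
Distribution tier unavailable [AND]: North utility transformer is out=occurs, Generator path unavailable=not → not all inputs occur → does not occur.
Bus A fails [AND]: Reserve PDU trips=occurs, Emergency UPS module is down=occurs → all inputs occur → occurs.
Utility feed fails [OR]: Main breaker degraded=occurs, Bus A fails=occurs → at least one input occurs → occurs.
Data center power outage [AND]: Distribution tier unavailable=not, Utility feed fails=occurs → not all inputs occur → does not occur.

No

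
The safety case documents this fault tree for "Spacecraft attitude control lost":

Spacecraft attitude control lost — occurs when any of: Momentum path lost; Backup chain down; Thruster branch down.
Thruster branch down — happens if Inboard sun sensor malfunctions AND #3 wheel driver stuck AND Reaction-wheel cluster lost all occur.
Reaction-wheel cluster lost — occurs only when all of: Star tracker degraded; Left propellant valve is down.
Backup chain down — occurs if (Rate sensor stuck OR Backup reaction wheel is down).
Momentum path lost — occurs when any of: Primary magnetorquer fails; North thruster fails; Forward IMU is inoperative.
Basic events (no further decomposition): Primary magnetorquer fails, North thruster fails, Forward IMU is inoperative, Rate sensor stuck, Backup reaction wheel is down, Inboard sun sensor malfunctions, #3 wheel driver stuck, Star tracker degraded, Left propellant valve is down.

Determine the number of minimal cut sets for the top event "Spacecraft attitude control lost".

6

Momentum path lost [OR]: union of children's cut sets → 3 cut set(s).
Backup chain down [OR]: union of children's cut sets → 2 cut set(s).
Reaction-wheel cluster lost [AND]: one cut set from each child combined → 1 × 1 = 1 cut set(s).
Thruster branch down [AND]: one cut set from each child combined → 1 × 1 × 1 = 1 cut set(s).
Spacecraft attitude control lost [OR]: union of children's cut sets → 6 cut set(s).
Minimal cut sets: {Primary magnetorquer fails}; {North thruster fails}; {Forward IMU is inoperative}; {Rate sensor stuck}; {Backup reaction wheel is down}; {#3 wheel driver stuck, Inboard sun sensor malfunctions, Left propellant valve is down, Star tracker degraded}.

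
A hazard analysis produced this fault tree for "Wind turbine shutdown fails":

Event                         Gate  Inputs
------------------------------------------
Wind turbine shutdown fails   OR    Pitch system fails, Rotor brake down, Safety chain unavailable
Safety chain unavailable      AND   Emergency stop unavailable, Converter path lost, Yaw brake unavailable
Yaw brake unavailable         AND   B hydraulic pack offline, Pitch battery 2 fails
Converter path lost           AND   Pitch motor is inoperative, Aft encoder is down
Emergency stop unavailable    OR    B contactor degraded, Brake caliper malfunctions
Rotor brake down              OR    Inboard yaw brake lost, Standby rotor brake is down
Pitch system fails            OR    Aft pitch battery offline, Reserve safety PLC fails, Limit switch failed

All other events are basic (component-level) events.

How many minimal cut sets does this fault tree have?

Pitch system fails [OR]: union of children's cut sets → 3 cut set(s).
Rotor brake down [OR]: union of children's cut sets → 2 cut set(s).
Emergency stop unavailable [OR]: union of children's cut sets → 2 cut set(s).
Converter path lost [AND]: one cut set from each child combined → 1 × 1 = 1 cut set(s).
Yaw brake unavailable [AND]: one cut set from each child combined → 1 × 1 = 1 cut set(s).
Safety chain unavailable [AND]: one cut set from each child combined → 2 × 1 × 1 = 2 cut set(s).
Wind turbine shutdown fails [OR]: union of children's cut sets → 7 cut set(s).
Minimal cut sets: {Aft pitch battery offline}; {Reserve safety PLC fails}; {Limit switch failed}; {Inboard yaw brake lost}; {Standby rotor brake is down}; {Aft encoder is down, B contactor degraded, B hydraulic pack offline, Pitch battery 2 fails, Pitch motor is inoperative}; {Aft encoder is down, B hydraulic pack offline, Brake caliper malfunctions, Pitch battery 2 fails, Pitch motor is inoperative}.

7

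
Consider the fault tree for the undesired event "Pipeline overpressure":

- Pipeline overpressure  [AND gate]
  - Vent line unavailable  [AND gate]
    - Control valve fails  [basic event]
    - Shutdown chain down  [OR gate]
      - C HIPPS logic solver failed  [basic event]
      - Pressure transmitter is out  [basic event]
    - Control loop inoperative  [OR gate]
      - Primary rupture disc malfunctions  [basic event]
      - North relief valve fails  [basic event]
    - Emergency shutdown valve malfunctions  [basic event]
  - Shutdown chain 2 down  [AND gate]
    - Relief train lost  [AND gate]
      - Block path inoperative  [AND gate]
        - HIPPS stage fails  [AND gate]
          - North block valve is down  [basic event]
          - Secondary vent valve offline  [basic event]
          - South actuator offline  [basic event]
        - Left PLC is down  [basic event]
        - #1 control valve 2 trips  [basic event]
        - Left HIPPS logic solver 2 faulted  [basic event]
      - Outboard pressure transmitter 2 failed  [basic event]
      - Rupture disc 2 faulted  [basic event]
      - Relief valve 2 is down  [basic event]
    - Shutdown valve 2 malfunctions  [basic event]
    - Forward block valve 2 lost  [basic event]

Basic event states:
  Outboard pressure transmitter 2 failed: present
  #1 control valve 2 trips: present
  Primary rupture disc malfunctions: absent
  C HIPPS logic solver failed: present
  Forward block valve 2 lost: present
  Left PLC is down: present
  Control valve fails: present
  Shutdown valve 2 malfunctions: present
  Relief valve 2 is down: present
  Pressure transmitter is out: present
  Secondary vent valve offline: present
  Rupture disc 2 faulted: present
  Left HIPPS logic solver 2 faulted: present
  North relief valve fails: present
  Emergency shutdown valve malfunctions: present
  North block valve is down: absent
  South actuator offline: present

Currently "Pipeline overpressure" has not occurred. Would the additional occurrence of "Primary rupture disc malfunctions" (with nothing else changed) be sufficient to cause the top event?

Counterfactual: set "Primary rupture disc malfunctions" to occurred.
Shutdown chain down [OR]: C HIPPS logic solver failed=occurs, Pressure transmitter is out=occurs → at least one input occurs → occurs.
Control loop inoperative [OR]: Primary rupture disc malfunctions=occurs, North relief valve fails=occurs → at least one input occurs → occurs.
Vent line unavailable [AND]: Control valve fails=occurs, Shutdown chain down=occurs, Control loop inoperative=occurs, Emergency shutdown valve malfunctions=occurs → all inputs occur → occurs.
HIPPS stage fails [AND]: North block valve is down=not, Secondary vent valve offline=occurs, South actuator offline=occurs → not all inputs occur → does not occur.
Block path inoperative [AND]: HIPPS stage fails=not, Left PLC is down=occurs, #1 control valve 2 trips=occurs, Left HIPPS logic solver 2 faulted=occurs → not all inputs occur → does not occur.
Relief train lost [AND]: Block path inoperative=not, Outboard pressure transmitter 2 failed=occurs, Rupture disc 2 faulted=occurs, Relief valve 2 is down=occurs → not all inputs occur → does not occur.
Shutdown chain 2 down [AND]: Relief train lost=not, Shutdown valve 2 malfunctions=occurs, Forward block valve 2 lost=occurs → not all inputs occur → does not occur.
Pipeline overpressure [AND]: Vent line unavailable=occurs, Shutdown chain 2 down=not → not all inputs occur → does not occur.

No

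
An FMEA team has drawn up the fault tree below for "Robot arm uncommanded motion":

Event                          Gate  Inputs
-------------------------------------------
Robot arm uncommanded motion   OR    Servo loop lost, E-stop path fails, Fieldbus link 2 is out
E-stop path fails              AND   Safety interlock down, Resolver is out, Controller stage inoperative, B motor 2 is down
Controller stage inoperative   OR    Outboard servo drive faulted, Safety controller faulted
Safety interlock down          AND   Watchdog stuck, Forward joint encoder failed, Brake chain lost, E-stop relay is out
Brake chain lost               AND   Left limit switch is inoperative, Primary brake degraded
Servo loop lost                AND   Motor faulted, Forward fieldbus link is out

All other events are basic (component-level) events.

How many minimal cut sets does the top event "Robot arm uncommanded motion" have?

Servo loop lost [AND]: one cut set from each child combined → 1 × 1 = 1 cut set(s).
Brake chain lost [AND]: one cut set from each child combined → 1 × 1 = 1 cut set(s).
Safety interlock down [AND]: one cut set from each child combined → 1 × 1 × 1 × 1 = 1 cut set(s).
Controller stage inoperative [OR]: union of children's cut sets → 2 cut set(s).
E-stop path fails [AND]: one cut set from each child combined → 1 × 1 × 2 × 1 = 2 cut set(s).
Robot arm uncommanded motion [OR]: union of children's cut sets → 4 cut set(s).
Minimal cut sets: {Forward fieldbus link is out, Motor faulted}; {B motor 2 is down, E-stop relay is out, Forward joint encoder failed, Left limit switch is inoperative, Outboard servo drive faulted, Primary brake degraded, Resolver is out, Watchdog stuck}; {B motor 2 is down, E-stop relay is out, Forward joint encoder failed, Left limit switch is inoperative, Primary brake degraded, Resolver is out, Safety controller faulted, Watchdog stuck}; {Fieldbus link 2 is out}.

4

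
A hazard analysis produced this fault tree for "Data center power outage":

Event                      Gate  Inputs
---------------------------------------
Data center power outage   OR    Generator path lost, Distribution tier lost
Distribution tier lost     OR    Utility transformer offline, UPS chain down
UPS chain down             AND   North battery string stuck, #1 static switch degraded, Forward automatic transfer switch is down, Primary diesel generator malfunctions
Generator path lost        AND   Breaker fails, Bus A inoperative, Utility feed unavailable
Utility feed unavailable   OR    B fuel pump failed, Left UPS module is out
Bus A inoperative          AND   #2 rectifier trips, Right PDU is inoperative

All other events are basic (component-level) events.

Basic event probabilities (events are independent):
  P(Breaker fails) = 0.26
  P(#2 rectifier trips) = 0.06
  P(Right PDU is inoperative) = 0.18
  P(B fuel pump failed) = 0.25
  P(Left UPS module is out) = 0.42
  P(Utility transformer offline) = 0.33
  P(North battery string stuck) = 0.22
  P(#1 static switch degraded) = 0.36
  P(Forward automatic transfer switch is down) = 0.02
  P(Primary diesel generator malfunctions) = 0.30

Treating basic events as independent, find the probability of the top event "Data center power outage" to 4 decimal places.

P(Bus A inoperative) [AND] = 0.06 × 0.18 = 0.010800
P(Utility feed unavailable) [OR] = 1 − (1−0.25) × (1−0.42) = 0.565000
P(Generator path lost) [AND] = 0.26 × 0.010800 × 0.565000 = 0.001587
P(UPS chain down) [AND] = 0.22 × 0.36 × 0.02 × 0.30 = 0.000475
P(Distribution tier lost) [OR] = 1 − (1−0.33) × (1−0.000475) = 0.330318
P(Data center power outage) [OR] = 1 − (1−0.001587) × (1−0.330318) = 0.331381
Rounded to 4 decimal places: P(Data center power outage) ≈ 0.3314.

0.3314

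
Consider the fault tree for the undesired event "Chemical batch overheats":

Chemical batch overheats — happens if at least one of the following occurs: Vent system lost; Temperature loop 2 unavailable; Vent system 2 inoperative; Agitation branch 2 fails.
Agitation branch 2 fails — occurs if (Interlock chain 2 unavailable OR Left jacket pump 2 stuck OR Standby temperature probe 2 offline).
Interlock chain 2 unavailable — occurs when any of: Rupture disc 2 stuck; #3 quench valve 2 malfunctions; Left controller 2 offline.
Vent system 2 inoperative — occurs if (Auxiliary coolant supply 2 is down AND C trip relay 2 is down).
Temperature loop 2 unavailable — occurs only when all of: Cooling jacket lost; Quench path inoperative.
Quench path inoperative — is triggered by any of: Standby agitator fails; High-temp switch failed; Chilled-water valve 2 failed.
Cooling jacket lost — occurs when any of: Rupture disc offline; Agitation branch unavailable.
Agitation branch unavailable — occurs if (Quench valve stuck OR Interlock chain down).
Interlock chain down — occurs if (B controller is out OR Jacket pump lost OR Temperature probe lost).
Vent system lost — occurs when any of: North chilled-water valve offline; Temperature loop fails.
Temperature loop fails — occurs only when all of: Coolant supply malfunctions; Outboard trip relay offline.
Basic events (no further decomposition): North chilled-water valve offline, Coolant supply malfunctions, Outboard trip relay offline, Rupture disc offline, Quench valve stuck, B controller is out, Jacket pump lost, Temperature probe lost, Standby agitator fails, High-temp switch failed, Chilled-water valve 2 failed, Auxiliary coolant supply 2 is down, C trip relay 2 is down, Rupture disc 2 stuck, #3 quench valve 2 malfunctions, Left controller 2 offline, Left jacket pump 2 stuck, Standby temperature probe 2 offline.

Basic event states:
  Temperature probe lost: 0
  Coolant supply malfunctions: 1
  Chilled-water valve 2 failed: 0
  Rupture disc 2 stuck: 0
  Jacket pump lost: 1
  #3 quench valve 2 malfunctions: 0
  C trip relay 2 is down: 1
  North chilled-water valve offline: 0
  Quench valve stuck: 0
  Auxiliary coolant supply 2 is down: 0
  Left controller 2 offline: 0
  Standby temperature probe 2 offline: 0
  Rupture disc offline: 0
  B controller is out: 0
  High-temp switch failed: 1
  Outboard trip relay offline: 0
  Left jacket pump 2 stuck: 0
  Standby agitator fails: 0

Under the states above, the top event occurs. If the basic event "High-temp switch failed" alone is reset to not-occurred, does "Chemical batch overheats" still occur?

Counterfactual: set "High-temp switch failed" to not occurred.
Temperature loop fails [AND]: Coolant supply malfunctions=occurs, Outboard trip relay offline=not → not all inputs occur → does not occur.
Vent system lost [OR]: North chilled-water valve offline=not, Temperature loop fails=not → no input occurs → does not occur.
Interlock chain down [OR]: B controller is out=not, Jacket pump lost=occurs, Temperature probe lost=not → at least one input occurs → occurs.
Agitation branch unavailable [OR]: Quench valve stuck=not, Interlock chain down=occurs → at least one input occurs → occurs.
Cooling jacket lost [OR]: Rupture disc offline=not, Agitation branch unavailable=occurs → at least one input occurs → occurs.
Quench path inoperative [OR]: Standby agitator fails=not, High-temp switch failed=not, Chilled-water valve 2 failed=not → no input occurs → does not occur.
Temperature loop 2 unavailable [AND]: Cooling jacket lost=occurs, Quench path inoperative=not → not all inputs occur → does not occur.
Vent system 2 inoperative [AND]: Auxiliary coolant supply 2 is down=not, C trip relay 2 is down=occurs → not all inputs occur → does not occur.
Interlock chain 2 unavailable [OR]: Rupture disc 2 stuck=not, #3 quench valve 2 malfunctions=not, Left controller 2 offline=not → no input occurs → does not occur.
Agitation branch 2 fails [OR]: Interlock chain 2 unavailable=not, Left jacket pump 2 stuck=not, Standby temperature probe 2 offline=not → no input occurs → does not occur.
Chemical batch overheats [OR]: Vent system lost=not, Temperature loop 2 unavailable=not, Vent system 2 inoperative=not, Agitation branch 2 fails=not → no input occurs → does not occur.

No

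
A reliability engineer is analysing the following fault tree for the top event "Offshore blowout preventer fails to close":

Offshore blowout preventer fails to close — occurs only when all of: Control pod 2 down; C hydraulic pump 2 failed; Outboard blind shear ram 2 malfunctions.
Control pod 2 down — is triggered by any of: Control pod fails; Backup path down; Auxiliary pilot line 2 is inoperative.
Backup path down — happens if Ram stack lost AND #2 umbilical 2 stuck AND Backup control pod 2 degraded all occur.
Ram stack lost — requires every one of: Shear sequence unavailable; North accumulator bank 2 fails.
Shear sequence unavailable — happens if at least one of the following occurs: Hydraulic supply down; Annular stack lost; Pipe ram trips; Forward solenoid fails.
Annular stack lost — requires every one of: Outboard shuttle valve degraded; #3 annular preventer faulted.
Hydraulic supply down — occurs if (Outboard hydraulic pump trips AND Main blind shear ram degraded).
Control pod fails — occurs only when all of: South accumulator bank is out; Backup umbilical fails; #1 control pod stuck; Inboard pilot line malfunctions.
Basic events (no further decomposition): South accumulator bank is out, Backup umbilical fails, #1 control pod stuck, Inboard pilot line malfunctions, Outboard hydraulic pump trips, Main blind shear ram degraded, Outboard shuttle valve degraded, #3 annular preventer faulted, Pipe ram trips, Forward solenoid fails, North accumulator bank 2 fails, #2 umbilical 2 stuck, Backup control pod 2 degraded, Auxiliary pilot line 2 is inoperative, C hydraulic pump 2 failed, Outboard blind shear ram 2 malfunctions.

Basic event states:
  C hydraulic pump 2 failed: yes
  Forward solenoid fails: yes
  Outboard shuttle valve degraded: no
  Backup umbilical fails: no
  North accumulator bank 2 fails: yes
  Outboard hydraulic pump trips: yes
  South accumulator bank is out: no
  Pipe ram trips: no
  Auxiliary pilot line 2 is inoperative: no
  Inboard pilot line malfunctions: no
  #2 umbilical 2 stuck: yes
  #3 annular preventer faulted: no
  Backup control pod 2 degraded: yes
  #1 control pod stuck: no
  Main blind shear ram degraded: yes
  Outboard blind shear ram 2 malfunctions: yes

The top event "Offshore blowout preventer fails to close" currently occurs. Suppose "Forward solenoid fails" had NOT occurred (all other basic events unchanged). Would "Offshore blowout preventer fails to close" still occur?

Counterfactual: set "Forward solenoid fails" to not occurred.
Control pod fails [AND]: South accumulator bank is out=not, Backup umbilical fails=not, #1 control pod stuck=not, Inboard pilot line malfunctions=not → not all inputs occur → does not occur.
Hydraulic supply down [AND]: Outboard hydraulic pump trips=occurs, Main blind shear ram degraded=occurs → all inputs occur → occurs.
Annular stack lost [AND]: Outboard shuttle valve degraded=not, #3 annular preventer faulted=not → not all inputs occur → does not occur.
Shear sequence unavailable [OR]: Hydraulic supply down=occurs, Annular stack lost=not, Pipe ram trips=not, Forward solenoid fails=not → at least one input occurs → occurs.
Ram stack lost [AND]: Shear sequence unavailable=occurs, North accumulator bank 2 fails=occurs → all inputs occur → occurs.
Backup path down [AND]: Ram stack lost=occurs, #2 umbilical 2 stuck=occurs, Backup control pod 2 degraded=occurs → all inputs occur → occurs.
Control pod 2 down [OR]: Control pod fails=not, Backup path down=occurs, Auxiliary pilot line 2 is inoperative=not → at least one input occurs → occurs.
Offshore blowout preventer fails to close [AND]: Control pod 2 down=occurs, C hydraulic pump 2 failed=occurs, Outboard blind shear ram 2 malfunctions=occurs → all inputs occur → occurs.

Yes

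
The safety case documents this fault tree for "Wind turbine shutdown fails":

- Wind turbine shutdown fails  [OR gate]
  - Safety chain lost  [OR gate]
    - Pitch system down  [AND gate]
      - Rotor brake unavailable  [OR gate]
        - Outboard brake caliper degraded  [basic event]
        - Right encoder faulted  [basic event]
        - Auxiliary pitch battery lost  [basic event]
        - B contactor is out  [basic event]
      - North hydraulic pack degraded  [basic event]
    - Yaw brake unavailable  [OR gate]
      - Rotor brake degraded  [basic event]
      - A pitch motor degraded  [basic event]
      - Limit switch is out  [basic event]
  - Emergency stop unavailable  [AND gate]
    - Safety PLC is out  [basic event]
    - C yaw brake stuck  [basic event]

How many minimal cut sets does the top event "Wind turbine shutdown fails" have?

Rotor brake unavailable [OR]: union of children's cut sets → 4 cut set(s).
Pitch system down [AND]: one cut set from each child combined → 4 × 1 = 4 cut set(s).
Yaw brake unavailable [OR]: union of children's cut sets → 3 cut set(s).
Safety chain lost [OR]: union of children's cut sets → 7 cut set(s).
Emergency stop unavailable [AND]: one cut set from each child combined → 1 × 1 = 1 cut set(s).
Wind turbine shutdown fails [OR]: union of children's cut sets → 8 cut set(s).
Minimal cut sets: {North hydraulic pack degraded, Outboard brake caliper degraded}; {North hydraulic pack degraded, Right encoder faulted}; {Auxiliary pitch battery lost, North hydraulic pack degraded}; {B contactor is out, North hydraulic pack degraded}; {Rotor brake degraded}; {A pitch motor degraded}; {Limit switch is out}; {C yaw brake stuck, Safety PLC is out}.

8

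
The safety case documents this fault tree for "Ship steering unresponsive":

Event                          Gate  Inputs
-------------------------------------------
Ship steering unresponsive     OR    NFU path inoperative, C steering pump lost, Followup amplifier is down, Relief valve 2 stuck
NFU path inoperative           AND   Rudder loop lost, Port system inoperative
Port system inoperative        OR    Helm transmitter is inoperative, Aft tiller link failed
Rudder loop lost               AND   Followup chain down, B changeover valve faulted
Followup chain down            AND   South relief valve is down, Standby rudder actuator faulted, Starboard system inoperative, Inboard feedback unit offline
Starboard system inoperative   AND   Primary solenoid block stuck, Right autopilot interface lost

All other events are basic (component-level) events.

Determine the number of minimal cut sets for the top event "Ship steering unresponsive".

Starboard system inoperative [AND]: one cut set from each child combined → 1 × 1 = 1 cut set(s).
Followup chain down [AND]: one cut set from each child combined → 1 × 1 × 1 × 1 = 1 cut set(s).
Rudder loop lost [AND]: one cut set from each child combined → 1 × 1 = 1 cut set(s).
Port system inoperative [OR]: union of children's cut sets → 2 cut set(s).
NFU path inoperative [AND]: one cut set from each child combined → 1 × 2 = 2 cut set(s).
Ship steering unresponsive [OR]: union of children's cut sets → 5 cut set(s).
Minimal cut sets: {B changeover valve faulted, Helm transmitter is inoperative, Inboard feedback unit offline, Primary solenoid block stuck, Right autopilot interface lost, South relief valve is down, Standby rudder actuator faulted}; {Aft tiller link failed, B changeover valve faulted, Inboard feedback unit offline, Primary solenoid block stuck, Right autopilot interface lost, South relief valve is down, Standby rudder actuator faulted}; {C steering pump lost}; {Followup amplifier is down}; {Relief valve 2 stuck}.

5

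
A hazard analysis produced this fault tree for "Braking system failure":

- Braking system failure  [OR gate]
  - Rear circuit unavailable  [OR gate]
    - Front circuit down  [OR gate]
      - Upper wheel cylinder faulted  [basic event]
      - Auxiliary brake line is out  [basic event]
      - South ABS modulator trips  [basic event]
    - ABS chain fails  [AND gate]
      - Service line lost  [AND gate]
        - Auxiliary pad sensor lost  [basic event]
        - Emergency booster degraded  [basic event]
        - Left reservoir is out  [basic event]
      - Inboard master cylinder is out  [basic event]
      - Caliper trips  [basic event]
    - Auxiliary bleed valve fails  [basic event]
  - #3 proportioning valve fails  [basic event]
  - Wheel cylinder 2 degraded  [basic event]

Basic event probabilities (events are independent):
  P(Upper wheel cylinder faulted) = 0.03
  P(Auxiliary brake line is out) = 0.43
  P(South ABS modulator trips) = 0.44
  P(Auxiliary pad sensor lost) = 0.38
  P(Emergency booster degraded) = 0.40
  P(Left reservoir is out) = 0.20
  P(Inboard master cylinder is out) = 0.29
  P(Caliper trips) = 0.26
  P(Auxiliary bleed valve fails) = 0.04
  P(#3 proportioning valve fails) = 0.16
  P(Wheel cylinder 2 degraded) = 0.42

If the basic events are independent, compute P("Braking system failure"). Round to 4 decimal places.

P(Front circuit down) [OR] = 1 − (1−0.03) × (1−0.43) × (1−0.44) = 0.690376
P(Service line lost) [AND] = 0.38 × 0.40 × 0.20 = 0.030400
P(ABS chain fails) [AND] = 0.030400 × 0.29 × 0.26 = 0.002292
P(Rear circuit unavailable) [OR] = 1 − (1−0.690376) × (1−0.002292) × (1−0.04) = 0.703442
P(Braking system failure) [OR] = 1 − (1−0.703442) × (1−0.16) × (1−0.42) = 0.855517
Rounded to 4 decimal places: P(Braking system failure) ≈ 0.8555.

0.8555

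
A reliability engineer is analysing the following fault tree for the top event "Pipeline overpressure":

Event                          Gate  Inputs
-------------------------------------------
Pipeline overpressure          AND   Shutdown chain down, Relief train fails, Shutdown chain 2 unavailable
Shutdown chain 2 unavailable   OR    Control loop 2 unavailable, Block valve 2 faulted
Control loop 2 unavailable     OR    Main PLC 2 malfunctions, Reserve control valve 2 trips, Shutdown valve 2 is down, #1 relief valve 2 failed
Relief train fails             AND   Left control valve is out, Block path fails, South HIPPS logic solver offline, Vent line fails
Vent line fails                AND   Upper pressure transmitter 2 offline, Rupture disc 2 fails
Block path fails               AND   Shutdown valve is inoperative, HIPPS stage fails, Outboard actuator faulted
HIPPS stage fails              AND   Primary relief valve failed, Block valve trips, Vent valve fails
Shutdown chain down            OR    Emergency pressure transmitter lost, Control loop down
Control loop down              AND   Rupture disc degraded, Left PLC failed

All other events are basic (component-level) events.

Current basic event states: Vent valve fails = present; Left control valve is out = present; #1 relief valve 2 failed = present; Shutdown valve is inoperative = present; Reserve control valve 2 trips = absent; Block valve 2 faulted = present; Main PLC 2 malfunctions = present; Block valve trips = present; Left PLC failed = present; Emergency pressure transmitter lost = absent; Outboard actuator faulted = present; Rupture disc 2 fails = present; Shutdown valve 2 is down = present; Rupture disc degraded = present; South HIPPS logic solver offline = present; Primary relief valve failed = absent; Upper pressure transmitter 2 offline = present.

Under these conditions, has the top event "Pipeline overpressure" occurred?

No

Control loop down [AND]: Rupture disc degraded=occurs, Left PLC failed=occurs → all inputs occur → occurs.
Shutdown chain down [OR]: Emergency pressure transmitter lost=not, Control loop down=occurs → at least one input occurs → occurs.
HIPPS stage fails [AND]: Primary relief valve failed=not, Block valve trips=occurs, Vent valve fails=occurs → not all inputs occur → does not occur.
Block path fails [AND]: Shutdown valve is inoperative=occurs, HIPPS stage fails=not, Outboard actuator faulted=occurs → not all inputs occur → does not occur.
Vent line fails [AND]: Upper pressure transmitter 2 offline=occurs, Rupture disc 2 fails=occurs → all inputs occur → occurs.
Relief train fails [AND]: Left control valve is out=occurs, Block path fails=not, South HIPPS logic solver offline=occurs, Vent line fails=occurs → not all inputs occur → does not occur.
Control loop 2 unavailable [OR]: Main PLC 2 malfunctions=occurs, Reserve control valve 2 trips=not, Shutdown valve 2 is down=occurs, #1 relief valve 2 failed=occurs → at least one input occurs → occurs.
Shutdown chain 2 unavailable [OR]: Control loop 2 unavailable=occurs, Block valve 2 faulted=occurs → at least one input occurs → occurs.
Pipeline overpressure [AND]: Shutdown chain down=occurs, Relief train fails=not, Shutdown chain 2 unavailable=occurs → not all inputs occur → does not occur.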